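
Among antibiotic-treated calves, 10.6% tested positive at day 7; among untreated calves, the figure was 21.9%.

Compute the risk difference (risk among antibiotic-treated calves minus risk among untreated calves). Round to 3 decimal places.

risk difference = 0.1060 − 0.2190 = -0.113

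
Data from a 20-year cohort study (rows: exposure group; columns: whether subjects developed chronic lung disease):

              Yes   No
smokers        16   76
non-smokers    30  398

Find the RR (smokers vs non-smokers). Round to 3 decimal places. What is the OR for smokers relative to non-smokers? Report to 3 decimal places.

RR = 2.481; OR = 2.793

risk, smokers = 16/92 = 0.1739
risk, non-smokers = 30/428 = 0.0701
RR = 0.1739 / 0.0701 = 2.481
OR = (16 × 398) / (76 × 30) = 6368/2280 ≈ 2.793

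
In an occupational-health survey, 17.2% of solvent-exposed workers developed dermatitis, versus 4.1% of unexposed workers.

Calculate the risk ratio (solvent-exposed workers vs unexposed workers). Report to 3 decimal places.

RR = 0.17200 / 0.04100 = 4.195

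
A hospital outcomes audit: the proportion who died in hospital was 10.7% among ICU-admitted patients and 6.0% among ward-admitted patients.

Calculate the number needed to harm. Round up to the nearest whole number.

NNH ≈ 22

absolute risk difference = 0.047000
1 / 0.047000 = 21.277 → round up → 22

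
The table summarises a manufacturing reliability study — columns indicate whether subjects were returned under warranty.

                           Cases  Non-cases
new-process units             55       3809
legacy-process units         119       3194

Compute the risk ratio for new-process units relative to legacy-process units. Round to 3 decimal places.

RR = 0.396

risk, new-process units = 55/3864 = 0.01423
risk, legacy-process units = 119/3313 = 0.03592
RR = 0.01423 / 0.03592 = 0.396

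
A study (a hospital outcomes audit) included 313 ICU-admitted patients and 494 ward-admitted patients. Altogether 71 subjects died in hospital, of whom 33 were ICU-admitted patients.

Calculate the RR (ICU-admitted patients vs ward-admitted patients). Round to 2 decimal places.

1.37

ICU-admitted patients without the outcome: 313 − 33 = 280
ward-admitted patients with the outcome: 71 − 33 = 38
ward-admitted patients without the outcome: 494 − 38 = 456
risk, ICU-admitted patients = 33/313 = 0.1054
risk, ward-admitted patients = 38/494 = 0.0769
RR = 0.1054 / 0.0769 = 1.37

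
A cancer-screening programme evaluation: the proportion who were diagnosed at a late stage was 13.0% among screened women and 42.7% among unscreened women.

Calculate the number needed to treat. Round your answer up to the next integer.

absolute risk difference = 0.297000
1 / 0.297000 = 3.367 → round up → 4

NNT: 4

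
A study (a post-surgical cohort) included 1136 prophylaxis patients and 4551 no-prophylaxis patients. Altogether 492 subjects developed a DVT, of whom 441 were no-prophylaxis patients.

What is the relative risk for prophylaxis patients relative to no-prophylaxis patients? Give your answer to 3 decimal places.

prophylaxis patients with the outcome: 492 − 441 = 51
prophylaxis patients without the outcome: 1136 − 51 = 1085
no-prophylaxis patients without the outcome: 4551 − 441 = 4110
risk, prophylaxis patients = 51/1136 = 0.04489
risk, no-prophylaxis patients = 441/4551 = 0.09690
RR = 0.04489 / 0.09690 = 0.463

RR: 0.463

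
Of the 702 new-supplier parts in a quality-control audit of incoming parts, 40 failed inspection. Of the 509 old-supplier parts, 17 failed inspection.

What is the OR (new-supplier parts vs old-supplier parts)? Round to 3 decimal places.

OR = (40 × 492) / (662 × 17) = 19680/11254 ≈ 1.749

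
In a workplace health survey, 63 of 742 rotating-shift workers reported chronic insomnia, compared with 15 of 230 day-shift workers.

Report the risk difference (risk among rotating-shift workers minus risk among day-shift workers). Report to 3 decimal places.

risk, rotating-shift workers = 63/742 = 0.0849
risk, day-shift workers = 15/230 = 0.0652
risk difference = 0.0849 − 0.0652 = 0.020

RD ≈ 0.020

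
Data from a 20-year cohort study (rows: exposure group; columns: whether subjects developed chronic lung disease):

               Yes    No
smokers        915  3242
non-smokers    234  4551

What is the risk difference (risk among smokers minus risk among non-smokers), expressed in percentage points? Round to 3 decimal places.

risk, smokers = 915/4157 = 0.22011
risk, non-smokers = 234/4785 = 0.04890
risk difference = 0.22011 − 0.04890 = 0.17121 → 17.121 percentage points

RD = 17.121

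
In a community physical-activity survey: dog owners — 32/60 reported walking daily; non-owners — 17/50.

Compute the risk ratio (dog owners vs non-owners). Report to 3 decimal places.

risk, dog owners = 32/60 = 0.5333
risk, non-owners = 17/50 = 0.3400
RR = 0.5333 / 0.3400 = 1.569

1.569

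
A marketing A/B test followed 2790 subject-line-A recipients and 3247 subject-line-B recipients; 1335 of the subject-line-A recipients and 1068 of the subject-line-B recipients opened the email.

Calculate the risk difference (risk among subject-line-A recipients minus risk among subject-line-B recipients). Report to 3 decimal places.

RD ≈ 0.150

risk, subject-line-A recipients = 1335/2790 = 0.4785
risk, subject-line-B recipients = 1068/3247 = 0.3289
risk difference = 0.4785 − 0.3289 = 0.150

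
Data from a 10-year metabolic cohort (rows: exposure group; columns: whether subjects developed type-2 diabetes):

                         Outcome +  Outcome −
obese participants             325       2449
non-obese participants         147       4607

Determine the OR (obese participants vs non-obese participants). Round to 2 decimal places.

OR = 4.16

odds, obese participants = 325/2449 = 0.13271
odds, non-obese participants = 147/4607 = 0.03191
OR = 0.13271 / 0.03191 = 4.16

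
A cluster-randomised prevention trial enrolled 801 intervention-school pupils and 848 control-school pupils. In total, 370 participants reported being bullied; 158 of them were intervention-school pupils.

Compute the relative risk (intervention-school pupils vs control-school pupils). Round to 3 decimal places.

intervention-school pupils without the outcome: 801 − 158 = 643
control-school pupils with the outcome: 370 − 158 = 212
control-school pupils without the outcome: 848 − 212 = 636
risk, intervention-school pupils = 158/801 = 0.1973
risk, control-school pupils = 212/848 = 0.2500
RR = 0.1973 / 0.2500 = 0.789

RR = 0.789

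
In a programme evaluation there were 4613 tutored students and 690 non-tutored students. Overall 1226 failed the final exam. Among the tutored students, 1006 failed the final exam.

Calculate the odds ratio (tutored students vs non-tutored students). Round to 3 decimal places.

tutored students without the outcome: 4613 − 1006 = 3607
non-tutored students with the outcome: 1226 − 1006 = 220
non-tutored students without the outcome: 690 − 220 = 470
OR = (1006 × 470) / (3607 × 220) = 472820/793540 ≈ 0.596

0.596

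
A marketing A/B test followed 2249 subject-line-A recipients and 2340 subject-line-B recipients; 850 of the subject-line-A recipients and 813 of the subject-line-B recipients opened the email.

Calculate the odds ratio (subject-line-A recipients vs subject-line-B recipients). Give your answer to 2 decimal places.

OR = (850 × 1527) / (1399 × 813) = 1297950/1137387 ≈ 1.14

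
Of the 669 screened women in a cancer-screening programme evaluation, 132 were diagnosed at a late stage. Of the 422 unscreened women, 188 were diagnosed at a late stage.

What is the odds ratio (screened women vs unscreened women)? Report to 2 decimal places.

odds, screened women = 132/537 = 0.2458
odds, unscreened women = 188/234 = 0.8034
OR = 0.2458 / 0.8034 = 0.31

OR = 0.31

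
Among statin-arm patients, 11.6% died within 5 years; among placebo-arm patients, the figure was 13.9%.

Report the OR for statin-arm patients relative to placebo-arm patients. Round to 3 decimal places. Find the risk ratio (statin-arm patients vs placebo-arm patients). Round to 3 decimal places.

odds, statin-arm patients = 0.1160/0.8840 = 0.1312
odds, placebo-arm patients = 0.1390/0.8610 = 0.1614
OR = 0.1312 / 0.1614 = 0.813
RR = 0.1160 / 0.1390 = 0.835

OR = 0.813; RR = 0.835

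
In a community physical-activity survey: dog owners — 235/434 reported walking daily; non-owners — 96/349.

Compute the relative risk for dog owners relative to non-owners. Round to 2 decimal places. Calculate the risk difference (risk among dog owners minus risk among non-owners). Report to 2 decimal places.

risk, dog owners = 235/434 = 0.5415
risk, non-owners = 96/349 = 0.2751
RR = 0.5415 / 0.2751 = 1.97
risk difference = 0.5415 − 0.2751 = 0.27

RR = 1.97; RD = 0.27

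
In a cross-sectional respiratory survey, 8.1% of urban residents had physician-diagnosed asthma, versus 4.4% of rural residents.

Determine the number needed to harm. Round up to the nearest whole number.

absolute risk difference = 0.037000
1 / 0.037000 = 27.027 → round up → 28

NNH: 28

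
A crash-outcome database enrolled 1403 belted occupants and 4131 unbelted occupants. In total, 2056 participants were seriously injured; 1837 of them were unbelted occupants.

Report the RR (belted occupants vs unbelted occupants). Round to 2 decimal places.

belted occupants with the outcome: 2056 − 1837 = 219
belted occupants without the outcome: 1403 − 219 = 1184
unbelted occupants without the outcome: 4131 − 1837 = 2294
risk, belted occupants = 219/1403 = 0.1561
risk, unbelted occupants = 1837/4131 = 0.4447
RR = 0.1561 / 0.4447 = 0.35

0.35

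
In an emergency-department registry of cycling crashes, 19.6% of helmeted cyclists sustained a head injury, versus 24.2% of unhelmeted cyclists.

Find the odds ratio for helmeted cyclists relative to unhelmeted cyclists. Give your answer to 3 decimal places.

OR: 0.764

odds, helmeted cyclists = 0.1960/0.8040 = 0.2438
odds, unhelmeted cyclists = 0.2420/0.7580 = 0.3193
OR = 0.2438 / 0.3193 = 0.764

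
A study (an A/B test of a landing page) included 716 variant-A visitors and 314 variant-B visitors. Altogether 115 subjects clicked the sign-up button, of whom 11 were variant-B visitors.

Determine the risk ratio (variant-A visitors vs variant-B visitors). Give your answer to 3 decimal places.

variant-A visitors with the outcome: 115 − 11 = 104
variant-A visitors without the outcome: 716 − 104 = 612
variant-B visitors without the outcome: 314 − 11 = 303
risk, variant-A visitors = 104/716 = 0.14525
risk, variant-B visitors = 11/314 = 0.03503
RR = 0.14525 / 0.03503 = 4.146

RR ≈ 4.146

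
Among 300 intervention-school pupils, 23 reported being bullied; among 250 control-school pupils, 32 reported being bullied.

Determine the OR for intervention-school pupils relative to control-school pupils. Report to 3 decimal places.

OR = (23 × 218) / (277 × 32) = 5014/8864 ≈ 0.566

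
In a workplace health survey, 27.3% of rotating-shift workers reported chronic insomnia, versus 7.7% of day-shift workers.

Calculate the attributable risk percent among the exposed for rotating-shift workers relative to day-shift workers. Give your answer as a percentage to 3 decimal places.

AR% = (0.2730 − 0.0770) / 0.2730 = 0.7179 → 71.795%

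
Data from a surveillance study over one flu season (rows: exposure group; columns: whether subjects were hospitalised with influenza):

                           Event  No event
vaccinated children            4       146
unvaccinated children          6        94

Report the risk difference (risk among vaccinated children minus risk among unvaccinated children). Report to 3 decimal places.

-0.033

risk, vaccinated children = 4/150 = 0.02667
risk, unvaccinated children = 6/100 = 0.06000
risk difference = 0.02667 − 0.06000 = -0.033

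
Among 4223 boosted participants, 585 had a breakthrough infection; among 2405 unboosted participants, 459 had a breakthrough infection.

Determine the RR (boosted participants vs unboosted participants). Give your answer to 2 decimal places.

risk, boosted participants = 585/4223 = 0.1385
risk, unboosted participants = 459/2405 = 0.1909
RR = 0.1385 / 0.1909 = 0.73

0.73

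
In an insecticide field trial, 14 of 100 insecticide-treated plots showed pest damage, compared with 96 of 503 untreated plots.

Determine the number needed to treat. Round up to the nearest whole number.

risk, insecticide-treated plots = 14/100 = 0.140000
risk, untreated plots = 96/503 = 0.190855
absolute risk difference = 0.050855
1 / 0.050855 = 19.664 → round up → 20

20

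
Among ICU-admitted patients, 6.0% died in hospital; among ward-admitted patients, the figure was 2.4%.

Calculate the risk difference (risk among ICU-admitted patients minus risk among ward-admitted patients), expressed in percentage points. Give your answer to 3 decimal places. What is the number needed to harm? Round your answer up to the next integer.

risk difference = 0.06000 − 0.02400 = 0.03600 → 3.600 percentage points
absolute risk difference = 0.036000
1 / 0.036000 = 27.778 → round up → 28

RD = 3.600; NNH = 28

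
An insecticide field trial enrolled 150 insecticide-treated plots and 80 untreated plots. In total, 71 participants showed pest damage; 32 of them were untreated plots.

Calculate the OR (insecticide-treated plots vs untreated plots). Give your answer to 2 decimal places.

0.53

insecticide-treated plots with the outcome: 71 − 32 = 39
insecticide-treated plots without the outcome: 150 − 39 = 111
untreated plots without the outcome: 80 − 32 = 48
odds, insecticide-treated plots = 39/111 = 0.3514
odds, untreated plots = 32/48 = 0.6667
OR = 0.3514 / 0.6667 = 0.53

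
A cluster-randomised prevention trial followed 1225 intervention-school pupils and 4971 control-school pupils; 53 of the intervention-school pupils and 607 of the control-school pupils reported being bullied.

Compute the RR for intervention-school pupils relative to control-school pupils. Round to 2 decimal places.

0.35

risk, intervention-school pupils = 53/1225 = 0.04327
risk, control-school pupils = 607/4971 = 0.12211
RR = 0.04327 / 0.12211 = 0.35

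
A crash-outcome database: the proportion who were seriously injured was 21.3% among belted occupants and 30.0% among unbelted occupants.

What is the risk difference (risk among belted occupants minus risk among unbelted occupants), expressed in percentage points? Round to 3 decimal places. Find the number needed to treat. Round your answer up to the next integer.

RD = -8.700; NNT = 12

risk difference = 0.2130 − 0.3000 = -0.0870 → -8.700 percentage points
absolute risk difference = 0.087000
1 / 0.087000 = 11.494 → round up → 12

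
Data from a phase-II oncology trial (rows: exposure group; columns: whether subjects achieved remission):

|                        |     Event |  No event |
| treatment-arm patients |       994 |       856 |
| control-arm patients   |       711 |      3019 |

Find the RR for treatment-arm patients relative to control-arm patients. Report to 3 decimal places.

RR ≈ 2.819

risk, treatment-arm patients = 994/1850 = 0.5373
risk, control-arm patients = 711/3730 = 0.1906
RR = 0.5373 / 0.1906 = 2.819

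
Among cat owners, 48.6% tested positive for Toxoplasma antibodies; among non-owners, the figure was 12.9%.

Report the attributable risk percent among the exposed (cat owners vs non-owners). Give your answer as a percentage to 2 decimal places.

AR% = (0.4860 − 0.1290) / 0.4860 = 0.7346 → 73.46%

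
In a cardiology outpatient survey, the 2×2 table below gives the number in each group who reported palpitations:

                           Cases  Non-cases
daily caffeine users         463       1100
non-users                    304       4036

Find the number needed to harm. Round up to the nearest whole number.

5

risk, daily caffeine users = 463/1563 = 0.296225
risk, non-users = 304/4340 = 0.070046
absolute risk difference = 0.226179
1 / 0.226179 = 4.421 → round up → 5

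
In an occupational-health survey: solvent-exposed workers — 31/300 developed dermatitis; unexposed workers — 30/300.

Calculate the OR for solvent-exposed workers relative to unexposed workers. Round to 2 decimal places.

OR = (31 × 270) / (269 × 30) = 8370/8070 ≈ 1.04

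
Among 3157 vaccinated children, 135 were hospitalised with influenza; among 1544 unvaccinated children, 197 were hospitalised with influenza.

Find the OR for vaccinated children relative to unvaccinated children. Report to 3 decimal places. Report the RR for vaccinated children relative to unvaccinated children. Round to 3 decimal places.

OR = (135 × 1347) / (3022 × 197) = 181845/595334 ≈ 0.305
risk, vaccinated children = 135/3157 = 0.04276
risk, unvaccinated children = 197/1544 = 0.12759
RR = 0.04276 / 0.12759 = 0.335

OR = 0.305; RR = 0.335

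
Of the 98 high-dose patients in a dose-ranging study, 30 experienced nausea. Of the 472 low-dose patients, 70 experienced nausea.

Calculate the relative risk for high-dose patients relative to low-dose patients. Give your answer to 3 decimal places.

risk, high-dose patients = 30/98 = 0.3061
risk, low-dose patients = 70/472 = 0.1483
RR = 0.3061 / 0.1483 = 2.064

2.064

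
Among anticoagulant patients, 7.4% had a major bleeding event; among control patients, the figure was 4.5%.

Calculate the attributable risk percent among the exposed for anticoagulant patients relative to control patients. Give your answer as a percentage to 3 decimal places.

AR% = (0.07400 − 0.04500) / 0.07400 = 0.3919 → 39.189%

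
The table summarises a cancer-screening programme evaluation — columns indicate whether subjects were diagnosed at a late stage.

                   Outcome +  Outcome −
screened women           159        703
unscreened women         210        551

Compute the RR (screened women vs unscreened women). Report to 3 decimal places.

risk, screened women = 159/862 = 0.1845
risk, unscreened women = 210/761 = 0.2760
RR = 0.1845 / 0.2760 = 0.668

0.668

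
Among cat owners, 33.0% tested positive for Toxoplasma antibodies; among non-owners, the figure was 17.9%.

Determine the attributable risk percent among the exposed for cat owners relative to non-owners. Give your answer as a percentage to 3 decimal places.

AR% = (0.3300 − 0.1790) / 0.3300 = 0.4576 → 45.758%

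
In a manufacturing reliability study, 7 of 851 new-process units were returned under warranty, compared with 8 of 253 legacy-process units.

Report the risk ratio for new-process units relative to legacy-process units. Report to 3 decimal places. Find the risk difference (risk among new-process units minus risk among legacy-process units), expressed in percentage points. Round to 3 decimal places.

RR = 0.260; RD = -2.339

risk, new-process units = 7/851 = 0.00823
risk, legacy-process units = 8/253 = 0.03162
RR = 0.00823 / 0.03162 = 0.260
risk difference = 0.00823 − 0.03162 = -0.02339 → -2.339 percentage points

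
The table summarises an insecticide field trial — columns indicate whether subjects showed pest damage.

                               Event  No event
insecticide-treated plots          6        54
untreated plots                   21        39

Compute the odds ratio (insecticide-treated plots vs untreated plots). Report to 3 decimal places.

0.206

odds, insecticide-treated plots = 6/54 = 0.1111
odds, untreated plots = 21/39 = 0.5385
OR = 0.1111 / 0.5385 = 0.206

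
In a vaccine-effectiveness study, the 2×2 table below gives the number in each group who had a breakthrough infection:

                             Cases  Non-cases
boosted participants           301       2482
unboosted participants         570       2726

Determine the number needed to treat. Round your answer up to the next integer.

NNT: 16

risk, boosted participants = 301/2783 = 0.108157
risk, unboosted participants = 570/3296 = 0.172937
absolute risk difference = 0.064780
1 / 0.064780 = 15.437 → round up → 16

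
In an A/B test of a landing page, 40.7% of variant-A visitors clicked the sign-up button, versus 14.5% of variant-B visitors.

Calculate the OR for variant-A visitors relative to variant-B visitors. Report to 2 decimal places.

4.05

odds, variant-A visitors = 0.4070/0.5930 = 0.6863
odds, variant-B visitors = 0.1450/0.8550 = 0.1696
OR = 0.6863 / 0.1696 = 4.05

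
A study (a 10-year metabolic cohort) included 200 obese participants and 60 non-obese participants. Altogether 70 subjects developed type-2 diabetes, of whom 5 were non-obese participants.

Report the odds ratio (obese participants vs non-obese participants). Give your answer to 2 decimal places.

5.30

obese participants with the outcome: 70 − 5 = 65
obese participants without the outcome: 200 − 65 = 135
non-obese participants without the outcome: 60 − 5 = 55
OR = (65 × 55) / (135 × 5) = 3575/675 ≈ 5.30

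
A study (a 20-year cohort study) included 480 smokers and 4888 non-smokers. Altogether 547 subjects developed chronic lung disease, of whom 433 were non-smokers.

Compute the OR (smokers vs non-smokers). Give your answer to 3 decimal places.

OR ≈ 3.205

smokers with the outcome: 547 − 433 = 114
smokers without the outcome: 480 − 114 = 366
non-smokers without the outcome: 4888 − 433 = 4455
odds, smokers = 114/366 = 0.3115
odds, non-smokers = 433/4455 = 0.0972
OR = 0.3115 / 0.0972 = 3.205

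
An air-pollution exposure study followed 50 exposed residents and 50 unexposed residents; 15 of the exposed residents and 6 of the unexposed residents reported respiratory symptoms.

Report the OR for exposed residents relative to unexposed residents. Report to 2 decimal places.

OR = (15 × 44) / (35 × 6) = 660/210 ≈ 3.14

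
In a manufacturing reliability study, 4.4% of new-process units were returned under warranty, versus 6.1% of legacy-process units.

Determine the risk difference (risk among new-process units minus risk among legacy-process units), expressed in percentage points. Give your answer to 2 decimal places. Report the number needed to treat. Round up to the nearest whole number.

RD = -1.70; NNT = 59

risk difference = 0.04400 − 0.06100 = -0.01700 → -1.70 percentage points
absolute risk difference = 0.017000
1 / 0.017000 = 58.824 → round up → 59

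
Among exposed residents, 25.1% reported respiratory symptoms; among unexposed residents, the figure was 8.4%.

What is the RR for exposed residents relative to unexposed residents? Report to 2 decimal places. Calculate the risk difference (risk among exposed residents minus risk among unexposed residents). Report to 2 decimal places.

RR = 0.2510 / 0.0840 = 2.99
risk difference = 0.2510 − 0.0840 = 0.17

RR = 2.99; RD = 0.17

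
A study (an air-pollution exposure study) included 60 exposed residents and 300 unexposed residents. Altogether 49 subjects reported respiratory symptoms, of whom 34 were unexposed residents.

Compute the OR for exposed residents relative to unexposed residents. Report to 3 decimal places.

OR ≈ 2.608

exposed residents with the outcome: 49 − 34 = 15
exposed residents without the outcome: 60 − 15 = 45
unexposed residents without the outcome: 300 − 34 = 266
odds, exposed residents = 15/45 = 0.3333
odds, unexposed residents = 34/266 = 0.1278
OR = 0.3333 / 0.1278 = 2.608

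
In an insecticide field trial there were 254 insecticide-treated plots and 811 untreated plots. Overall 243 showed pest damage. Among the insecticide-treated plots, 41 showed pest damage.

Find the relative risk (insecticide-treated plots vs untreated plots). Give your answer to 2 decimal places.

0.65

insecticide-treated plots without the outcome: 254 − 41 = 213
untreated plots with the outcome: 243 − 41 = 202
untreated plots without the outcome: 811 − 202 = 609
risk, insecticide-treated plots = 41/254 = 0.1614
risk, untreated plots = 202/811 = 0.2491
RR = 0.1614 / 0.2491 = 0.65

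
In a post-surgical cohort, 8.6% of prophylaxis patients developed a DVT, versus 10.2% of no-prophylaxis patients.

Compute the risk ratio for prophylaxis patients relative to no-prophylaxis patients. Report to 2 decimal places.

RR = 0.0860 / 0.1020 = 0.84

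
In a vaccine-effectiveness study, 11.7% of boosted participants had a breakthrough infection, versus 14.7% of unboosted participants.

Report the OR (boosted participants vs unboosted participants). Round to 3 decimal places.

odds, boosted participants = 0.1170/0.8830 = 0.1325
odds, unboosted participants = 0.1470/0.8530 = 0.1723
OR = 0.1325 / 0.1723 = 0.769

OR = 0.769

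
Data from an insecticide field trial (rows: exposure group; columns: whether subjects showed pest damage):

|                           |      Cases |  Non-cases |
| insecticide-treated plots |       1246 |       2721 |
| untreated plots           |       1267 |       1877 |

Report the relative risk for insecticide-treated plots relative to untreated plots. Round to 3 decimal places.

risk, insecticide-treated plots = 1246/3967 = 0.3141
risk, untreated plots = 1267/3144 = 0.4030
RR = 0.3141 / 0.4030 = 0.779

0.779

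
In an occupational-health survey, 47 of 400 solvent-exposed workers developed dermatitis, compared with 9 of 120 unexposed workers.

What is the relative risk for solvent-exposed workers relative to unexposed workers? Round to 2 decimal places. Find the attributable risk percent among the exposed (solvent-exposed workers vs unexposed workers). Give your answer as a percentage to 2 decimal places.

RR = 1.57; AR% = 36.17%

risk, solvent-exposed workers = 47/400 = 0.1175
risk, unexposed workers = 9/120 = 0.0750
RR = 0.1175 / 0.0750 = 1.57
AR% = (0.1175 − 0.0750) / 0.1175 = 0.3617 → 36.17%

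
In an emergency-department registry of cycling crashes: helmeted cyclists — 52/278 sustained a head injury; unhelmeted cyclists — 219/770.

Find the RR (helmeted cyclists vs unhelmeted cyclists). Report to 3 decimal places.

RR ≈ 0.658

risk, helmeted cyclists = 52/278 = 0.1871
risk, unhelmeted cyclists = 219/770 = 0.2844
RR = 0.1871 / 0.2844 = 0.658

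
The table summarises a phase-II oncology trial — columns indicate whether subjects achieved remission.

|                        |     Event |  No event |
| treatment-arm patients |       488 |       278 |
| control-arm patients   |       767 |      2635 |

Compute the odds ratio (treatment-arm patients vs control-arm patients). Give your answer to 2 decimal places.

OR = (488 × 2635) / (278 × 767) = 1285880/213226 ≈ 6.03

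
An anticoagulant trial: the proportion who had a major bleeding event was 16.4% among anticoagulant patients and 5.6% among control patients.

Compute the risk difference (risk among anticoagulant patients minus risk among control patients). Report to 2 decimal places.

risk difference = 0.1640 − 0.0560 = 0.11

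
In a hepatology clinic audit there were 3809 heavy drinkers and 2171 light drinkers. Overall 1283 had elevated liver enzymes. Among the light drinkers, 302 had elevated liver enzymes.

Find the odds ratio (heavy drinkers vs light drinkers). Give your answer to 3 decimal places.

heavy drinkers with the outcome: 1283 − 302 = 981
heavy drinkers without the outcome: 3809 − 981 = 2828
light drinkers without the outcome: 2171 − 302 = 1869
OR = (981 × 1869) / (2828 × 302) = 1833489/854056 ≈ 2.147

OR ≈ 2.147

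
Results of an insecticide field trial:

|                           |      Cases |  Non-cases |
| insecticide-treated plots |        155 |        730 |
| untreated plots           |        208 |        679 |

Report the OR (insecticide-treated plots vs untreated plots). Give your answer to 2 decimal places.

OR = (155 × 679) / (730 × 208) = 105245/151840 ≈ 0.69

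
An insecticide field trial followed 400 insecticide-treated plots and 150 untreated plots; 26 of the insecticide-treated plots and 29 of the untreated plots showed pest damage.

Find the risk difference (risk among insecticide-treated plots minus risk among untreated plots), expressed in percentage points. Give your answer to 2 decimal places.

-12.83

risk, insecticide-treated plots = 26/400 = 0.0650
risk, untreated plots = 29/150 = 0.1933
risk difference = 0.0650 − 0.1933 = -0.1283 → -12.83 percentage points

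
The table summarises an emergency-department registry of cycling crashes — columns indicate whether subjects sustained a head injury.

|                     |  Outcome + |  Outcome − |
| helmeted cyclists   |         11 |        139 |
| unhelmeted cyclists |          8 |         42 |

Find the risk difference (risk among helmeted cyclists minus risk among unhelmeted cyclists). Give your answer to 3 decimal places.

-0.087

risk, helmeted cyclists = 11/150 = 0.0733
risk, unhelmeted cyclists = 8/50 = 0.1600
risk difference = 0.0733 − 0.1600 = -0.087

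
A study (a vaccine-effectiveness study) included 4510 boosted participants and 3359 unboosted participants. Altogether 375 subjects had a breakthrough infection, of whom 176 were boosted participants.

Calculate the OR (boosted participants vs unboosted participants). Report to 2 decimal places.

0.64

boosted participants without the outcome: 4510 − 176 = 4334
unboosted participants with the outcome: 375 − 176 = 199
unboosted participants without the outcome: 3359 − 199 = 3160
OR = (176 × 3160) / (4334 × 199) = 556160/862466 ≈ 0.64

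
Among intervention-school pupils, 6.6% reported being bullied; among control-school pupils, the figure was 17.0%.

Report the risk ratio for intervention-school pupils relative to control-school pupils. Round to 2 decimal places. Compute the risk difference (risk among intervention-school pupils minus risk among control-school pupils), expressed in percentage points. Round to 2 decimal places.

RR = 0.39; RD = -10.40

RR = 0.0660 / 0.1700 = 0.39
risk difference = 0.0660 − 0.1700 = -0.1040 → -10.40 percentage points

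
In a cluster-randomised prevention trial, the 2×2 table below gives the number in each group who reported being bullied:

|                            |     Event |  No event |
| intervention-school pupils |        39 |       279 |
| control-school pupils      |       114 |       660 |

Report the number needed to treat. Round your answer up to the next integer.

NNT = 41

risk, intervention-school pupils = 39/318 = 0.122642
risk, control-school pupils = 114/774 = 0.147287
absolute risk difference = 0.024645
1 / 0.024645 = 40.576 → round up → 41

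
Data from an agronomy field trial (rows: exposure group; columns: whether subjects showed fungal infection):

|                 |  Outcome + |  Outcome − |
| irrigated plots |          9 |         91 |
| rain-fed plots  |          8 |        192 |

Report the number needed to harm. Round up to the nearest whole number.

NNH ≈ 20

risk, irrigated plots = 9/100 = 0.090000
risk, rain-fed plots = 8/200 = 0.040000
absolute risk difference = 0.050000
1 / 0.050000 = 20.000 → round up → 20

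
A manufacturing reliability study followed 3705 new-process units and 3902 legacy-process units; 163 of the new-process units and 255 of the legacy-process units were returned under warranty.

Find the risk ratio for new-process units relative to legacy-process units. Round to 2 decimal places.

risk, new-process units = 163/3705 = 0.04399
risk, legacy-process units = 255/3902 = 0.06535
RR = 0.04399 / 0.06535 = 0.67

RR = 0.67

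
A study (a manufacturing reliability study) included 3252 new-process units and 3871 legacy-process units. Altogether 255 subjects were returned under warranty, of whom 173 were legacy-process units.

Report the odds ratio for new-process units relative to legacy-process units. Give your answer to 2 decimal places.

0.55

new-process units with the outcome: 255 − 173 = 82
new-process units without the outcome: 3252 − 82 = 3170
legacy-process units without the outcome: 3871 − 173 = 3698
odds, new-process units = 82/3170 = 0.02587
odds, legacy-process units = 173/3698 = 0.04678
OR = 0.02587 / 0.04678 = 0.55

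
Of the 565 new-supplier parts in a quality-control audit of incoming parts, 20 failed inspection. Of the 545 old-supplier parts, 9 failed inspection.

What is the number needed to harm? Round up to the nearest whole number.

risk, new-supplier parts = 20/565 = 0.035398
risk, old-supplier parts = 9/545 = 0.016514
absolute risk difference = 0.018884
1 / 0.018884 = 52.955 → round up → 53

NNH = 53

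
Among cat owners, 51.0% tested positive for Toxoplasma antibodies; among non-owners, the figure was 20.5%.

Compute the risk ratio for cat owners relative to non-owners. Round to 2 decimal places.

RR = 0.5100 / 0.2050 = 2.49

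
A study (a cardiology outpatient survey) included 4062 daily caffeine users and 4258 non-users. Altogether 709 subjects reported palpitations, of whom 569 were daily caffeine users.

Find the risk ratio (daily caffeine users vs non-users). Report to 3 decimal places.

daily caffeine users without the outcome: 4062 − 569 = 3493
non-users with the outcome: 709 − 569 = 140
non-users without the outcome: 4258 − 140 = 4118
risk, daily caffeine users = 569/4062 = 0.14008
risk, non-users = 140/4258 = 0.03288
RR = 0.14008 / 0.03288 = 4.260

RR = 4.260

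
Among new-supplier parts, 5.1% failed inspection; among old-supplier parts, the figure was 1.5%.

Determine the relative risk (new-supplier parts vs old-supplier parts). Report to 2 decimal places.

RR = 0.05100 / 0.01500 = 3.40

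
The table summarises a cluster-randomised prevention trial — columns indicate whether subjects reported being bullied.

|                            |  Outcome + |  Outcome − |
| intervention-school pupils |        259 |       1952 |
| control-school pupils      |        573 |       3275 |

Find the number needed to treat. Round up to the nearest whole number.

risk, intervention-school pupils = 259/2211 = 0.117142
risk, control-school pupils = 573/3848 = 0.148909
absolute risk difference = 0.031767
1 / 0.031767 = 31.479 → round up → 32

32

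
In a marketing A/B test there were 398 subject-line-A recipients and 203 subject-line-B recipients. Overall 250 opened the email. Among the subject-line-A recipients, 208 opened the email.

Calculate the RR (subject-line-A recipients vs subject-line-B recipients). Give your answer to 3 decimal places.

RR: 2.526

subject-line-A recipients without the outcome: 398 − 208 = 190
subject-line-B recipients with the outcome: 250 − 208 = 42
subject-line-B recipients without the outcome: 203 − 42 = 161
risk, subject-line-A recipients = 208/398 = 0.5226
risk, subject-line-B recipients = 42/203 = 0.2069
RR = 0.5226 / 0.2069 = 2.526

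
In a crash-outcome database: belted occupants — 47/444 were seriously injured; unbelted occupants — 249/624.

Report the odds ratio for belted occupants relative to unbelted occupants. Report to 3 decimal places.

odds, belted occupants = 47/397 = 0.1184
odds, unbelted occupants = 249/375 = 0.6640
OR = 0.1184 / 0.6640 = 0.178

0.178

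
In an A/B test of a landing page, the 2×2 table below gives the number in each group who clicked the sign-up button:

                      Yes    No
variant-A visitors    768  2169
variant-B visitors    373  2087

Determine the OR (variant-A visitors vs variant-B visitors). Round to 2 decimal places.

OR ≈ 1.98

odds, variant-A visitors = 768/2169 = 0.3541
odds, variant-B visitors = 373/2087 = 0.1787
OR = 0.3541 / 0.1787 = 1.98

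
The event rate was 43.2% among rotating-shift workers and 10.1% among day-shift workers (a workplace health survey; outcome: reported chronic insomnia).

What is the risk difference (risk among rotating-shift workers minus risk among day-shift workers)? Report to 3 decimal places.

risk difference = 0.4320 − 0.1010 = 0.331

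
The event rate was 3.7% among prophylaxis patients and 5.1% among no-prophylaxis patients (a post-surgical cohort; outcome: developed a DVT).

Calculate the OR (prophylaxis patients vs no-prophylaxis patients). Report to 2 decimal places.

odds, prophylaxis patients = 0.03700/0.96300 = 0.03842
odds, no-prophylaxis patients = 0.05100/0.94900 = 0.05374
OR = 0.03842 / 0.05374 = 0.71

OR: 0.71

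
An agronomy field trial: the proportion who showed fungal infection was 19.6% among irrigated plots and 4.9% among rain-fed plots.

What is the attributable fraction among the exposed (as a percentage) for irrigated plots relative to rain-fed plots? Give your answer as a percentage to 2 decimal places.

AR% = (0.19600 − 0.04900) / 0.19600 = 0.7500 → 75.00%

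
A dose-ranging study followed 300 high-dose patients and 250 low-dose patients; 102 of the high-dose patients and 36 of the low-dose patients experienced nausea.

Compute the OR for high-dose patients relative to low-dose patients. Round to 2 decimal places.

odds, high-dose patients = 102/198 = 0.5152
odds, low-dose patients = 36/214 = 0.1682
OR = 0.5152 / 0.1682 = 3.06

3.06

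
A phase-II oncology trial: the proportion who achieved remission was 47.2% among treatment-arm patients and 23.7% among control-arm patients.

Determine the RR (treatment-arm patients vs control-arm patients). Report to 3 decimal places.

RR = 0.4720 / 0.2370 = 1.992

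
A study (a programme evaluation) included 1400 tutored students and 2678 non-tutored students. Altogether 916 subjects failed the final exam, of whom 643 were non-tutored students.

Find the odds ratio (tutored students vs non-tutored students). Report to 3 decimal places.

OR ≈ 0.767

tutored students with the outcome: 916 − 643 = 273
tutored students without the outcome: 1400 − 273 = 1127
non-tutored students without the outcome: 2678 − 643 = 2035
OR = (273 × 2035) / (1127 × 643) = 555555/724661 ≈ 0.767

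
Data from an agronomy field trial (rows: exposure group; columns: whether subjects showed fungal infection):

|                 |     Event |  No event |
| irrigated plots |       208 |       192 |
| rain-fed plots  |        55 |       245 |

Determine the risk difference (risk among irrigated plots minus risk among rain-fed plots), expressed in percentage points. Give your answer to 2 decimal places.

RD: 33.67

risk, irrigated plots = 208/400 = 0.5200
risk, rain-fed plots = 55/300 = 0.1833
risk difference = 0.5200 − 0.1833 = 0.3367 → 33.67 percentage points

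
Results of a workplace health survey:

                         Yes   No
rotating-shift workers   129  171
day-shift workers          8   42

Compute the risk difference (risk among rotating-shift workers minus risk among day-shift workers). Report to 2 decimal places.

RD = 0.27

risk, rotating-shift workers = 129/300 = 0.4300
risk, day-shift workers = 8/50 = 0.1600
risk difference = 0.4300 − 0.1600 = 0.27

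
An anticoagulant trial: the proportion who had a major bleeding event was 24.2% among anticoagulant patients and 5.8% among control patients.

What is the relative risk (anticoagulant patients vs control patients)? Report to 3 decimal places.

RR = 0.2420 / 0.0580 = 4.172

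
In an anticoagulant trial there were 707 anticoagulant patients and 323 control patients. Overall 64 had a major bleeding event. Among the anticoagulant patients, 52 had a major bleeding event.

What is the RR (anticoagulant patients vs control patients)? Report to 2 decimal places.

anticoagulant patients without the outcome: 707 − 52 = 655
control patients with the outcome: 64 − 52 = 12
control patients without the outcome: 323 − 12 = 311
risk, anticoagulant patients = 52/707 = 0.07355
risk, control patients = 12/323 = 0.03715
RR = 0.07355 / 0.03715 = 1.98

RR: 1.98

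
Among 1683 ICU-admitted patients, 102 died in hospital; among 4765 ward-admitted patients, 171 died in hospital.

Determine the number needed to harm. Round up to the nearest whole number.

risk, ICU-admitted patients = 102/1683 = 0.060606
risk, ward-admitted patients = 171/4765 = 0.035887
absolute risk difference = 0.024719
1 / 0.024719 = 40.455 → round up → 41

NNH: 41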